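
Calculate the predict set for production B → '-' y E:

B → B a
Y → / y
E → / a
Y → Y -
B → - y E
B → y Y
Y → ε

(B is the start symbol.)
{ '-' }

PREDICT(B → '-' y E) = (FIRST(RHS) \ {ε}) ∪ (FOLLOW(B) if ε ∈ FIRST(RHS), i.e. RHS ⇒* ε)
FIRST('-' y E) = { '-' }
ε ∉ FIRST('-' y E), so FOLLOW(B) is not added.
PREDICT(B → '-' y E) = { '-' }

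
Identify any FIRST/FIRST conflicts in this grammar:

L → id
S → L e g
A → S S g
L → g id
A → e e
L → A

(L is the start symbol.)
A FIRST/FIRST conflict occurs when two productions N → α and N → β for the same non-terminal have FIRST(α) ∩ FIRST(β) ≠ ∅ (with ε ∈ FIRST of a nullable right-hand side, so two nullable alternatives also conflict).

FIRST sets of the non-terminals at (or reachable through a nullable prefix from) the front of some alternative:
  FIRST(A) = { 'e', 'g', 'id' }
  FIRST(S) = { 'e', 'g', 'id' }

Productions for L:
  L → id: FIRST = { 'id' }
  L → g id: FIRST = { 'g' }
  L → A: FIRST = { 'e', 'g', 'id' }
Productions for A:
  A → S S g: FIRST = { 'e', 'g', 'id' }
  A → e e: FIRST = { 'e' }
S has only one production, so no FIRST/FIRST conflict is possible there.

Conflict for L: L → id and L → A
  Overlap: { 'id' }
Conflict for L: L → g id and L → A
  Overlap: { 'g' }
Conflict for A: A → S S g and A → e e
  Overlap: { 'e' }

Answer: Yes. L → id / L → A on { 'id' }; L → g id / L → A on { 'g' }; A → S S g / A → e e on { 'e' }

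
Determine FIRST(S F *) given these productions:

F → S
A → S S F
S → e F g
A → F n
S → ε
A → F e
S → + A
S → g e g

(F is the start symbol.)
{ '*', '+', 'e', 'g' }

FIRST sets of the non-terminals involved (from the grammar, by fixed-point iteration):
  FIRST(S) = { '+', 'e', 'g', ε }
  FIRST(F) = { '+', 'e', 'g', ε }

To compute FIRST(S F *), process the symbols left to right:
Symbol S is a non-terminal. Add FIRST(S) \ {ε} = { '+', 'e', 'g' }
S is nullable (ε ∈ FIRST(S)), continue to the next symbol.
Symbol F is a non-terminal. Add FIRST(F) \ {ε} = { '+', 'e', 'g' }
F is nullable (ε ∈ FIRST(F)), continue to the next symbol.
Symbol * is a terminal. Add '*' and stop.
FIRST(S F *) = { '*', '+', 'e', 'g' }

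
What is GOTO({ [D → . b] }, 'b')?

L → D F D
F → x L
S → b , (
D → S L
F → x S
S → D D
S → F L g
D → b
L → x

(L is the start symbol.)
GOTO(I, 'b') = CLOSURE({ [A → αX.β] : [A → α.Xβ] ∈ I, X = 'b' })

Items with dot before 'b', with the dot advanced:
  [D → . b] → [D → b .]
Closure adds nothing (no advanced item has the dot before a non-terminal).

GOTO = { [D → b .] }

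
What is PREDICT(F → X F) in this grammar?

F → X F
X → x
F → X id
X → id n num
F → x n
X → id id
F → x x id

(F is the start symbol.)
{ 'id', 'x' }

PREDICT(F → X F) = (FIRST(RHS) \ {ε}) ∪ (FOLLOW(F) if ε ∈ FIRST(RHS), i.e. RHS ⇒* ε)
FIRST(X) = { 'id', 'x' }
FIRST(X F) = { 'id', 'x' }
ε ∉ FIRST(X F), so FOLLOW(F) is not added.
PREDICT(F → X F) = { 'id', 'x' }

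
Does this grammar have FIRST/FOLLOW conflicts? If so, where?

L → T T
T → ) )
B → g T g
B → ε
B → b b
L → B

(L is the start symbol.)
No FIRST/FOLLOW conflicts.

A FIRST/FOLLOW conflict occurs when a non-terminal N has a nullable alternative N → β (β ⇒* ε) and another alternative N → α with FIRST(α) ∩ FOLLOW(N) ≠ ∅: on such a lookahead the parser cannot decide between expanding α and letting N vanish via β.

Nullable non-terminals: B, L.
FIRST sets used below: FIRST(T) = { ')' }, FIRST(B) = { 'b', 'g', ε }

B: nullable alternative(s) B → ε; FOLLOW(B) = { $ }
  B → g T g: FIRST \ {ε} = { 'g' } — disjoint from FOLLOW(B)
  B → ε: FIRST \ {ε} = { } — this is the only nullable alternative, skip
  B → b b: FIRST \ {ε} = { 'b' } — disjoint from FOLLOW(B)

L: nullable alternative(s) L → B; FOLLOW(L) = { $ }
  L → T T: FIRST \ {ε} = { ')' } — disjoint from FOLLOW(L)
  L → B: FIRST \ {ε} = { 'b', 'g' } — this is the only nullable alternative, skip

T has no nullable alternative, so no FIRST/FOLLOW check is needed there.

No FIRST/FOLLOW conflicts found.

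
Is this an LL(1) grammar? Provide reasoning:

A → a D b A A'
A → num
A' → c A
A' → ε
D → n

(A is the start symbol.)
A grammar is LL(1) if for each non-terminal N with multiple productions, the predict sets of those productions are pairwise disjoint, where PREDICT(N → α) = (FIRST(α) \ {ε}) ∪ (FOLLOW(N) if α ⇒* ε).

Relevant sets:
  FOLLOW(A') = { $, 'c' }

For A:
  PREDICT(A → a D b A A') = { 'a' }
  PREDICT(A → num) = { 'num' }
For A':
  PREDICT(A' → c A) = { 'c' }
  PREDICT(A' → ε) = { $, 'c' }
D has a single production, so nothing to check there.

Conflict found: Predict set conflict for A': { 'c' }
The grammar is NOT LL(1).

Answer: No. Predict set conflict for A': { 'c' }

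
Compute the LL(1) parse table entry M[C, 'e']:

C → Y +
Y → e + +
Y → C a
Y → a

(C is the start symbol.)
To find M[C, 'e'], we find productions for C where 'e' is in the predict set (PREDICT(N → α) = (FIRST(α) \ {ε}) ∪ (FOLLOW(N) if α ⇒* ε)).

Relevant sets:
  FIRST(Y) = { 'a', 'e' }

C → Y +: PREDICT = { 'a', 'e' }
  'e' is in predict set, so this production goes in M[C, 'e']

M[C, 'e'] = C → Y +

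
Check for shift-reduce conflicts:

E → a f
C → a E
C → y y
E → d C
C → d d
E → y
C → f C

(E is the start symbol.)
No shift-reduce conflicts

A shift-reduce conflict occurs when an LR(0) state has both:
  - a complete (reduce) item [A → α .] (dot at the end), and
  - a shift item [B → β . c γ] (dot before a terminal).

Augment with E' → E and build the canonical LR(0) collection (I0 = CLOSURE({[E' → . E]}), then GOTO on every symbol after a dot until no new states appear). It has 15 states:
  I0: { [E → . a f], [E → . d C], [E → . y], [E' → . E] }  — shift
  I1: { [E' → E .] }  — accept
  I2: { [E → a . f] }  — shift
  I3: { [C → . a E], [C → . d d], [C → . f C], [C → . y y], [E → d . C] }  — shift
  I4: { [E → y .] }  — reduce
  I5: { [E → d C .] }  — reduce
  I6: { [C → a . E], [E → . a f], [E → . d C], [E → . y] }  — shift
  I7: { [C → d . d] }  — shift
  I8: { [C → . a E], [C → . d d], [C → . f C], [C → . y y], [C → f . C] }  — shift
  I9: { [C → y . y] }  — shift
  I10: { [C → y y .] }  — reduce
  I11: { [C → f C .] }  — reduce
  I12: { [C → d d .] }  — reduce
  I13: { [C → a E .] }  — reduce
  I14: { [E → a f .] }  — reduce

No state contains both a complete item and a shift item.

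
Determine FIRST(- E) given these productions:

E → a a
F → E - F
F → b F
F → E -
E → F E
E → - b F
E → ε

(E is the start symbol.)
{ '-' }

To compute FIRST(- E), process the symbols left to right:
Symbol - is a terminal. Add '-' and stop.
FIRST(- E) = { '-' }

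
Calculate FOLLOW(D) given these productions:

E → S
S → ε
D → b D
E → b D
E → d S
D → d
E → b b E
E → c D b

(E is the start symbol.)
To compute FOLLOW(D), find every occurrence of D on a right-hand side N → α D β: add FIRST(β) \ {ε}, and if β is empty or nullable also add FOLLOW(N). Iterate to a fixed point.

In D → b D: D is at the end; this adds FOLLOW(D) to itself — nothing new
In E → b D: D is at the end, add FOLLOW(E)
In E → c D b: D is followed by b, add FIRST(b) \ {ε} = { 'b' }

The FOLLOW sets referred to above (computed the same way, to a fixed point):
  FOLLOW(E) = { $ }

Taking the union: FOLLOW(D) = { $, 'b' }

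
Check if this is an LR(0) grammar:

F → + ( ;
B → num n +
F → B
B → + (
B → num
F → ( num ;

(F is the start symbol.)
No. Shift-reduce conflict between [B → num .] and [B → num . n +]

Augment with F' → F and build the canonical LR(0) collection (I0 = CLOSURE({[F' → . F]}), then GOTO on every symbol after a dot until no new states appear). It has 12 states:
  I0: { [B → . + (], [B → . num n +], [B → . num], [F → . ( num ;], [F → . + ( ;], [F → . B], [F' → . F] }  — shift
  I1: { [F → ( . num ;] }  — shift
  I2: { [B → + . (], [F → + . ( ;] }  — shift
  I3: { [F → B .] }  — reduce
  I4: { [F' → F .] }  — accept
  I5: { [B → num . n +], [B → num .] }  — shift, reduce
  I6: { [B → num n . +] }  — shift
  I7: { [B → num n + .] }  — reduce
  I8: { [B → + ( .], [F → + ( . ;] }  — shift, reduce
  I9: { [F → + ( ; .] }  — reduce
  I10: { [F → ( num . ;] }  — shift
  I11: { [F → ( num ; .] }  — reduce

Conflict in state I5:
  Shift-reduce conflict between [B → num .] and [B → num . n +]
So the grammar is NOT LR(0).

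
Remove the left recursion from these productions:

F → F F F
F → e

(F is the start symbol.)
F → e F'
F' → F F F'
F' → ε

F is directly left-recursive. The standard transformation for
  A → A α₁ | ... | A α_m | β₁ | ... | β_n
is
  A  → β₁ A' | ... | β_n A'
  A' → α₁ A' | ... | α_m A' | ε

F → e becomes F → e F'
F → F F F becomes F' → F F F'
Add F' → ε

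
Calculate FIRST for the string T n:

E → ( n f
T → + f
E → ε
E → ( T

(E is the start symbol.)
{ '+' }

FIRST sets of the non-terminals involved (from the grammar, by fixed-point iteration):
  FIRST(T) = { '+' }

To compute FIRST(T n), process the symbols left to right:
Symbol T is a non-terminal. Add FIRST(T) \ {ε} = { '+' }
T is not nullable (ε ∉ FIRST(T)), so stop here.
FIRST(T n) = { '+' }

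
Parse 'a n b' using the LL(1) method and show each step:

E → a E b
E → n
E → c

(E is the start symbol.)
LL(1) parsing maintains a stack (initially the start symbol over $) and the input. At each step: if the stack top is a terminal, match it against the current input token; if it is a non-terminal N, replace it with the RHS of M[N, lookahead] (the unique production whose predict set contains the lookahead).

Stack is shown with the top on the left.

Stack    Input    Action
------------------------
E $      a n b $  output E → a E b
a E b $  a n b $  match 'a'
E b $    n b $    output E → n
n b $    n b $    match 'n'
b $      b $      match 'b'
$        $        accept

The string is accepted.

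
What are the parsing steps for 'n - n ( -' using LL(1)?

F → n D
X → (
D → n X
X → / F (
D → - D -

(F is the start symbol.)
Stack is shown with the top on the left.

Stack    Input        Action
----------------------------
F $      n - n ( - $  output F → n D
n D $    n - n ( - $  match 'n'
D $      - n ( - $    output D → - D -
- D - $  - n ( - $    match '-'
D - $    n ( - $      output D → n X
n X - $  n ( - $      match 'n'
X - $    ( - $        output X → (
( - $    ( - $        match '('
- $      - $          match '-'
$        $            accept

The string is accepted.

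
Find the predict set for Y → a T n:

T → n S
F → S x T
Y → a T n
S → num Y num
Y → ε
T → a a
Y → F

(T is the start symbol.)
PREDICT(Y → a T n) = (FIRST(RHS) \ {ε}) ∪ (FOLLOW(Y) if ε ∈ FIRST(RHS), i.e. RHS ⇒* ε)
FIRST(a T n) = { 'a' }
ε ∉ FIRST(a T n), so FOLLOW(Y) is not added.
PREDICT(Y → a T n) = { 'a' }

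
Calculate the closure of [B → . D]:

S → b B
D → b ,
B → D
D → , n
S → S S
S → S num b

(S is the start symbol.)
{ [B → . D], [D → . , n], [D → . b ,] }

To compute CLOSURE, for each item [A → α.Bβ] where B is a non-terminal, add [B → .γ] for all productions B → γ; repeat for the newly added items until nothing changes.

Start with: [B → . D]
  [B → . D] has the dot before D: add [D → . b ,], [D → . , n]
No further items can be added.

CLOSURE = { [B → . D], [D → . , n], [D → . b ,] }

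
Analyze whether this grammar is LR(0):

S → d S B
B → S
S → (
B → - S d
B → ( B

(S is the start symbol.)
A grammar is LR(0) if no state in the canonical LR(0) collection has:
  - both a shift item (dot before a terminal) and a complete item (shift-reduce conflict), or
  - two or more complete items (reduce-reduce conflict; the accept item [S' → S .] counts as a complete item here).

Augment with S' → S and build the canonical LR(0) collection (I0 = CLOSURE({[S' → . S]}), then GOTO on every symbol after a dot until no new states appear). It has 12 states:
  I0: { [S → . (], [S → . d S B], [S' → . S] }  — shift
  I1: { [S → ( .] }  — reduce
  I2: { [S' → S .] }  — accept
  I3: { [S → . (], [S → . d S B], [S → d . S B] }  — shift
  I4: { [B → . ( B], [B → . - S d], [B → . S], [S → . (], [S → . d S B], [S → d S . B] }  — shift
  I5: { [B → ( . B], [B → . ( B], [B → . - S d], [B → . S], [S → ( .], [S → . (], [S → . d S B] }  — shift, reduce
  I6: { [B → - . S d], [S → . (], [S → . d S B] }  — shift
  I7: { [S → d S B .] }  — reduce
  I8: { [B → S .] }  — reduce
  I9: { [B → - S . d] }  — shift
  I10: { [B → - S d .] }  — reduce
  I11: { [B → ( B .] }  — reduce

Conflict in state I5:
  Shift-reduce conflict between [S → ( .] and [B → . ( B]
So the grammar is NOT LR(0).

Answer: No. Shift-reduce conflict between [S → ( .] and [B → . ( B]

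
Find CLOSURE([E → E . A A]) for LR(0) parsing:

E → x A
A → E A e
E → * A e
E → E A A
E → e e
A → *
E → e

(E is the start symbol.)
To compute CLOSURE, for each item [A → α.Bβ] where B is a non-terminal, add [B → .γ] for all productions B → γ; repeat for the newly added items until nothing changes.

Start with: [E → E . A A]
  [E → E . A A] has the dot before A: add [A → . E A e], [A → . *]
  [A → . E A e] has the dot before E: add [E → . x A], [E → . * A e], [E → . E A A], [E → . e e], [E → . e]
No further items can be added.

CLOSURE = { [A → . *], [A → . E A e], [E → . * A e], [E → . E A A], [E → . e e], [E → . e], [E → . x A], [E → E . A A] }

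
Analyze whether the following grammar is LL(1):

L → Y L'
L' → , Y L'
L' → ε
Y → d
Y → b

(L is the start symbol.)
A grammar is LL(1) if for each non-terminal N with multiple productions, the predict sets of those productions are pairwise disjoint, where PREDICT(N → α) = (FIRST(α) \ {ε}) ∪ (FOLLOW(N) if α ⇒* ε).

Relevant sets:
  FOLLOW(L') = { $ }

For L':
  PREDICT(L' → ',' Y L') = { ',' }
  PREDICT(L' → ε) = { $ }
For Y:
  PREDICT(Y → d) = { 'd' }
  PREDICT(Y → b) = { 'b' }
L has a single production, so nothing to check there.

All predict sets are disjoint. The grammar IS LL(1).

Answer: Yes, the grammar is LL(1).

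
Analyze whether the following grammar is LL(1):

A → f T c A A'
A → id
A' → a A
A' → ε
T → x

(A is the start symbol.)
Relevant sets:
  FOLLOW(A') = { $, 'a' }

For A:
  PREDICT(A → f T c A A') = { 'f' }
  PREDICT(A → id) = { 'id' }
For A':
  PREDICT(A' → a A) = { 'a' }
  PREDICT(A' → ε) = { $, 'a' }
T has a single production, so nothing to check there.

Conflict found: Predict set conflict for A': { 'a' }
The grammar is NOT LL(1).

Answer: No. Predict set conflict for A': { 'a' }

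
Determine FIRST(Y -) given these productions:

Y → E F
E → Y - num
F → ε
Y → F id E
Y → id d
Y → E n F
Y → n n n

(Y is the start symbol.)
FIRST sets of the non-terminals involved (from the grammar, by fixed-point iteration):
  FIRST(Y) = { 'id', 'n' }

To compute FIRST(Y -), process the symbols left to right:
Symbol Y is a non-terminal. Add FIRST(Y) \ {ε} = { 'id', 'n' }
Y is not nullable (ε ∉ FIRST(Y)), so stop here.
FIRST(Y -) = { 'id', 'n' }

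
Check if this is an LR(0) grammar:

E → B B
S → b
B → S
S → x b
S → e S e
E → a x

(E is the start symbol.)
Yes, the grammar is LR(0)

A grammar is LR(0) if no state in the canonical LR(0) collection has:
  - both a shift item (dot before a terminal) and a complete item (shift-reduce conflict), or
  - two or more complete items (reduce-reduce conflict; the accept item [E' → E .] counts as a complete item here).

Augment with E' → E and build the canonical LR(0) collection (I0 = CLOSURE({[E' → . E]}), then GOTO on every symbol after a dot until no new states appear). It has 13 states:
  I0: { [B → . S], [E → . B B], [E → . a x], [E' → . E], [S → . b], [S → . e S e], [S → . x b] }  — shift
  I1: { [B → . S], [E → B . B], [S → . b], [S → . e S e], [S → . x b] }  — shift
  I2: { [E' → E .] }  — accept
  I3: { [B → S .] }  — reduce
  I4: { [E → a . x] }  — shift
  I5: { [S → b .] }  — reduce
  I6: { [S → . b], [S → . e S e], [S → . x b], [S → e . S e] }  — shift
  I7: { [S → x . b] }  — shift
  I8: { [S → x b .] }  — reduce
  I9: { [S → e S . e] }  — shift
  I10: { [S → e S e .] }  — reduce
  I11: { [E → a x .] }  — reduce
  I12: { [E → B B .] }  — reduce

Every state is either a pure shift/goto state or contains exactly one complete item and nothing to shift — no conflicts. The grammar is LR(0).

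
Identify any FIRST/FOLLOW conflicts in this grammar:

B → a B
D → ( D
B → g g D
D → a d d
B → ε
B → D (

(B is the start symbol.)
No FIRST/FOLLOW conflicts.

Nullable non-terminals: B.
FIRST sets used below: FIRST(D) = { '(', 'a' }

B: nullable alternative(s) B → ε; FOLLOW(B) = { $ }
  B → a B: FIRST \ {ε} = { 'a' } — disjoint from FOLLOW(B)
  B → g g D: FIRST \ {ε} = { 'g' } — disjoint from FOLLOW(B)
  B → ε: FIRST \ {ε} = { } — this is the only nullable alternative, skip
  B → D (: FIRST \ {ε} = { '(', 'a' } — disjoint from FOLLOW(B)

D has no nullable alternative, so no FIRST/FOLLOW check is needed there.

No FIRST/FOLLOW conflicts found.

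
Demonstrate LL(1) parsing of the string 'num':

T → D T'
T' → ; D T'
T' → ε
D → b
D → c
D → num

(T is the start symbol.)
LL(1) parsing maintains a stack (initially the start symbol over $) and the input. At each step: if the stack top is a terminal, match it against the current input token; if it is a non-terminal N, replace it with the RHS of M[N, lookahead] (the unique production whose predict set contains the lookahead).

Stack is shown with the top on the left.

Stack     Input  Action
-----------------------
T $       num $  output T → D T'
D T' $    num $  output D → num
num T' $  num $  match 'num'
T' $      $      output T' → ε
$         $      accept

The string is accepted.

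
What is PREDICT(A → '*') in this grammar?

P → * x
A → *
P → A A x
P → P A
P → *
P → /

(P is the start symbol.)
PREDICT(A → '*') = (FIRST(RHS) \ {ε}) ∪ (FOLLOW(A) if ε ∈ FIRST(RHS), i.e. RHS ⇒* ε)
FIRST('*') = { '*' }
ε ∉ FIRST('*'), so FOLLOW(A) is not added.
PREDICT(A → '*') = { '*' }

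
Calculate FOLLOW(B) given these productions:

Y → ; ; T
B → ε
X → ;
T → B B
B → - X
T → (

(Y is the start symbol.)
In T → B B: B is followed by B, add FIRST(B) \ {ε} = { '-' }
  B is nullable, so also add FOLLOW(T)
In T → B B: B is at the end, add FOLLOW(T)

The FOLLOW sets referred to above (computed the same way, to a fixed point):
  FOLLOW(T) = { $ }

Taking the union: FOLLOW(B) = { $, '-' }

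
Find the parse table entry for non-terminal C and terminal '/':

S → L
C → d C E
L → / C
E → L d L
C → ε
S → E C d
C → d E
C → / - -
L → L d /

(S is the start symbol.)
To find M[C, '/'], we find productions for C where '/' is in the predict set (PREDICT(N → α) = (FIRST(α) \ {ε}) ∪ (FOLLOW(N) if α ⇒* ε)).

Relevant sets:
  FOLLOW(C) = { $, '/', 'd' }

C → d C E: PREDICT = { 'd' }
C → ε: PREDICT = { $, '/', 'd' }
  '/' is in predict set, so this production goes in M[C, '/']
C → d E: PREDICT = { 'd' }
C → / - -: PREDICT = { '/' }
  '/' is in predict set, so this production goes in M[C, '/']

M[C, '/'] = C → ε, C → / - -  (a multiply-defined cell — the grammar is not LL(1))

Answer: C → ε, C → / - -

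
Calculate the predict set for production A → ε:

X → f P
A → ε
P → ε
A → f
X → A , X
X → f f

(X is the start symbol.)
PREDICT(A → ε) = (FIRST(RHS) \ {ε}) ∪ (FOLLOW(A) if ε ∈ FIRST(RHS), i.e. RHS ⇒* ε)
The right-hand side is ε (FIRST(ε) = { ε }), so the predict set is FOLLOW(A) = { ',' }
PREDICT(A → ε) = { ',' }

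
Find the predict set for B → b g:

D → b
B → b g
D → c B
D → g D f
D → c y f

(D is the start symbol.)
{ 'b' }

PREDICT(B → b g) = (FIRST(RHS) \ {ε}) ∪ (FOLLOW(B) if ε ∈ FIRST(RHS), i.e. RHS ⇒* ε)
FIRST(b g) = { 'b' }
ε ∉ FIRST(b g), so FOLLOW(B) is not added.
PREDICT(B → b g) = { 'b' }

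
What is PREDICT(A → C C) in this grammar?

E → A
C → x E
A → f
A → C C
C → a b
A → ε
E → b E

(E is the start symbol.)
PREDICT(A → C C) = (FIRST(RHS) \ {ε}) ∪ (FOLLOW(A) if ε ∈ FIRST(RHS), i.e. RHS ⇒* ε)
FIRST(C) = { 'a', 'x' }
FIRST(C C) = { 'a', 'x' }
ε ∉ FIRST(C C), so FOLLOW(A) is not added.
PREDICT(A → C C) = { 'a', 'x' }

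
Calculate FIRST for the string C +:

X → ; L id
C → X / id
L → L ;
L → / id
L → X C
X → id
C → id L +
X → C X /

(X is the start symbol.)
{ ';', 'id' }

FIRST sets of the non-terminals involved (from the grammar, by fixed-point iteration):
  FIRST(C) = { ';', 'id' }

To compute FIRST(C +), process the symbols left to right:
Symbol C is a non-terminal. Add FIRST(C) \ {ε} = { ';', 'id' }
C is not nullable (ε ∉ FIRST(C)), so stop here.
FIRST(C +) = { ';', 'id' }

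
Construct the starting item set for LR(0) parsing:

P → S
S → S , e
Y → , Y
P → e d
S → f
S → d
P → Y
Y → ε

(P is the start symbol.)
First, augment the grammar with P' → P
I₀ = CLOSURE({ [P' → . P] }):
  [P' → . P] has the dot before P: add [P → . S], [P → . e d], [P → . Y]
  [P → . S] has the dot before S: add [S → . S , e], [S → . f], [S → . d]
  [P → . Y] has the dot before Y: add [Y → . , Y], [Y → .]
No further items can be added.

I₀ = { [P → . S], [P → . Y], [P → . e d], [P' → . P], [S → . S , e], [S → . d], [S → . f], [Y → . , Y], [Y → .] }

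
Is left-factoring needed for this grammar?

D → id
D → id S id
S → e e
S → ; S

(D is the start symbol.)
Left-factoring is needed when two productions for the same non-terminal
share a common prefix on the right-hand side.

Productions for D:
  D → id
  D → id S id
Productions for S:
  S → e e
  S → ; S

Found common prefix 'id' in productions for D

Answer: Yes, D has productions with common prefix 'id'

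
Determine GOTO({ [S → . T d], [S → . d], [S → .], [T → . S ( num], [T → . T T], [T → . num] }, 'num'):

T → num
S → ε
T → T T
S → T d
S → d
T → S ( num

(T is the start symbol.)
{ [T → num .] }

GOTO(I, 'num') = CLOSURE({ [A → αX.β] : [A → α.Xβ] ∈ I, X = 'num' })

Items with dot before 'num', with the dot advanced:
  [T → . num] → [T → num .]
Closure adds nothing (no advanced item has the dot before a non-terminal).

GOTO = { [T → num .] }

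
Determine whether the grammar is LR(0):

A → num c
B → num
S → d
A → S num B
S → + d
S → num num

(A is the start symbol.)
Yes, the grammar is LR(0)

Augment with A' → A and build the canonical LR(0) collection (I0 = CLOSURE({[A' → . A]}), then GOTO on every symbol after a dot until no new states appear). It has 12 states:
  I0: { [A → . S num B], [A → . num c], [A' → . A], [S → . + d], [S → . d], [S → . num num] }  — shift
  I1: { [S → + . d] }  — shift
  I2: { [A' → A .] }  — accept
  I3: { [A → S . num B] }  — shift
  I4: { [S → d .] }  — reduce
  I5: { [A → num . c], [S → num . num] }  — shift
  I6: { [A → num c .] }  — reduce
  I7: { [S → num num .] }  — reduce
  I8: { [A → S num . B], [B → . num] }  — shift
  I9: { [A → S num B .] }  — reduce
  I10: { [B → num .] }  — reduce
  I11: { [S → + d .] }  — reduce

Every state is either a pure shift/goto state or contains exactly one complete item and nothing to shift — no conflicts. The grammar is LR(0).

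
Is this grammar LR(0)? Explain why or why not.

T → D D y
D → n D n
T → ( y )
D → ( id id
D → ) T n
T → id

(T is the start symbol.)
Augment with T' → T and build the canonical LR(0) collection (I0 = CLOSURE({[T' → . T]}), then GOTO on every symbol after a dot until no new states appear). It has 18 states:
  I0: { [D → . ( id id], [D → . ) T n], [D → . n D n], [T → . ( y )], [T → . D D y], [T → . id], [T' → . T] }  — shift
  I1: { [D → ( . id id], [T → ( . y )] }  — shift
  I2: { [D → ) . T n], [D → . ( id id], [D → . ) T n], [D → . n D n], [T → . ( y )], [T → . D D y], [T → . id] }  — shift
  I3: { [D → . ( id id], [D → . ) T n], [D → . n D n], [T → D . D y] }  — shift
  I4: { [T' → T .] }  — accept
  I5: { [T → id .] }  — reduce
  I6: { [D → . ( id id], [D → . ) T n], [D → . n D n], [D → n . D n] }  — shift
  I7: { [D → ( . id id] }  — shift
  I8: { [D → n D . n] }  — shift
  I9: { [D → n D n .] }  — reduce
  I10: { [D → ( id . id] }  — shift
  I11: { [D → ( id id .] }  — reduce
  I12: { [T → D D . y] }  — shift
  I13: { [T → D D y .] }  — reduce
  I14: { [D → ) T . n] }  — shift
  I15: { [D → ) T n .] }  — reduce
  I16: { [T → ( y . )] }  — shift
  I17: { [T → ( y ) .] }  — reduce

Every state is either a pure shift/goto state or contains exactly one complete item and nothing to shift — no conflicts. The grammar is LR(0).

Answer: Yes, the grammar is LR(0)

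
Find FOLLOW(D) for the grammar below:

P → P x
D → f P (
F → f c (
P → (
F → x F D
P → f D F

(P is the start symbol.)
To compute FOLLOW(D), find every occurrence of D on a right-hand side N → α D β: add FIRST(β) \ {ε}, and if β is empty or nullable also add FOLLOW(N). Iterate to a fixed point.

In F → x F D: D is at the end, add FOLLOW(F)
In P → f D F: D is followed by F, add FIRST(F) \ {ε} = { 'f', 'x' }

The FOLLOW sets referred to above (computed the same way, to a fixed point):
  FOLLOW(F) = { $, '(', 'f', 'x' }

Taking the union: FOLLOW(D) = { $, '(', 'f', 'x' }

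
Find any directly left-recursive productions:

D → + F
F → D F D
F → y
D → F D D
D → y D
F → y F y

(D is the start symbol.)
Direct left recursion occurs when N → N α for some non-terminal N (the right-hand side begins with the left-hand side itself).

D → + F: starts with '+'
F → D F D: starts with D
F → y: starts with y
D → F D D: starts with F
D → y D: starts with y
F → y F y: starts with y

No direct left recursion found.

Answer: No direct left recursion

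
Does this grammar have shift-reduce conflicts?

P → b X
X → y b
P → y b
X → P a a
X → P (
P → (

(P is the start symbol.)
Augment with P' → P and build the canonical LR(0) collection (I0 = CLOSURE({[P' → . P]}), then GOTO on every symbol after a dot until no new states appear). It has 13 states:
  I0: { [P → . (], [P → . b X], [P → . y b], [P' → . P] }  — shift
  I1: { [P → ( .] }  — reduce
  I2: { [P' → P .] }  — accept
  I3: { [P → . (], [P → . b X], [P → . y b], [P → b . X], [X → . P (], [X → . P a a], [X → . y b] }  — shift
  I4: { [P → y . b] }  — shift
  I5: { [P → y b .] }  — reduce
  I6: { [X → P . (], [X → P . a a] }  — shift
  I7: { [P → b X .] }  — reduce
  I8: { [P → y . b], [X → y . b] }  — shift
  I9: { [P → y b .], [X → y b .] }  — 2 reduces
  I10: { [X → P ( .] }  — reduce
  I11: { [X → P a . a] }  — shift
  I12: { [X → P a a .] }  — reduce

No state contains both a complete item and a shift item.

Answer: No shift-reduce conflicts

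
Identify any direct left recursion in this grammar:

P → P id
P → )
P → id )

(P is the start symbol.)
Direct left recursion occurs when N → N α for some non-terminal N (the right-hand side begins with the left-hand side itself).

P → P id: LEFT RECURSIVE (starts with P)
P → ): starts with ')'
P → id ): starts with id

The grammar has direct left recursion on: P.

Answer: Yes, P is left-recursive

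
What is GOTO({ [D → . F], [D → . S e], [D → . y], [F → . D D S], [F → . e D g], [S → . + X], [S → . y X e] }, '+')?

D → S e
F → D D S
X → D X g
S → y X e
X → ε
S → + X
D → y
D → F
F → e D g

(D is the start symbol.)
GOTO(I, '+') = CLOSURE({ [A → αX.β] : [A → α.Xβ] ∈ I, X = '+' })

Items with dot before '+', with the dot advanced:
  [S → . + X] → [S → + . X]
Closure of the advanced items:
  [S → + . X] has the dot before X: add [X → . D X g], [X → .]
  [X → . D X g] has the dot before D: add [D → . S e], [D → . y], [D → . F]
  [D → . S e] has the dot before S: add [S → . y X e], [S → . + X]
  [D → . F] has the dot before F: add [F → . D D S], [F → . e D g]

GOTO = { [D → . F], [D → . S e], [D → . y], [F → . D D S], [F → . e D g], [S → + . X], [S → . + X], [S → . y X e], [X → . D X g], [X → .] }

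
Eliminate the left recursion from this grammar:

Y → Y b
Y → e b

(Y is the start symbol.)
Y → e b Y'
Y' → b Y'
Y' → ε

Y is directly left-recursive. The standard transformation for
  A → A α₁ | ... | A α_m | β₁ | ... | β_n
is
  A  → β₁ A' | ... | β_n A'
  A' → α₁ A' | ... | α_m A' | ε

Y → e b becomes Y → e b Y'
Y → Y b becomes Y' → b Y'
Add Y' → ε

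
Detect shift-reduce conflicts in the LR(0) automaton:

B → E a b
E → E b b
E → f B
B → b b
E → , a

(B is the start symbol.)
No shift-reduce conflicts

Augment with B' → B and build the canonical LR(0) collection (I0 = CLOSURE({[B' → . B]}), then GOTO on every symbol after a dot until no new states appear). It has 13 states:
  I0: { [B → . E a b], [B → . b b], [B' → . B], [E → . , a], [E → . E b b], [E → . f B] }  — shift
  I1: { [E → , . a] }  — shift
  I2: { [B' → B .] }  — accept
  I3: { [B → E . a b], [E → E . b b] }  — shift
  I4: { [B → b . b] }  — shift
  I5: { [B → . E a b], [B → . b b], [E → . , a], [E → . E b b], [E → . f B], [E → f . B] }  — shift
  I6: { [E → f B .] }  — reduce
  I7: { [B → b b .] }  — reduce
  I8: { [B → E a . b] }  — shift
  I9: { [E → E b . b] }  — shift
  I10: { [E → E b b .] }  — reduce
  I11: { [B → E a b .] }  — reduce
  I12: { [E → , a .] }  — reduce

No state contains both a complete item and a shift item.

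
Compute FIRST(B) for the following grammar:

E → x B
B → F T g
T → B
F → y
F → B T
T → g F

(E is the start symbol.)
{ 'y' }

To compute FIRST(B), examine every production with B on the left-hand side, reading each right-hand side left to right until a non-nullable symbol is reached.

FIRST sets of the other non-terminals involved (by the same procedure, iterated to a fixed point):
  FIRST(F) = { 'y' }

From B → F T g:
  - F is a non-terminal: add FIRST(F) \ {ε} = { 'y' }
    F is not nullable, so stop

Collecting: FIRST(B) = { 'y' }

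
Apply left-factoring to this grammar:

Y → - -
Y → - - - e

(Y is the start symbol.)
Y → - - Y'
Y' → ε
Y' → - e

Left-factoring transforms A → αβ₁ | αβ₂ into A → αA' and A' → β₁ | β₂
(α is the longest common prefix among the alternatives). Repeat until
no nonterminal has two alternatives with a common prefix.

Round 1: Y has alternatives sharing prefix '- -'. Introduce Y': Y → - - Y'
  Add: Y' → ε
  Add: Y' → - e

No remaining common prefixes — done.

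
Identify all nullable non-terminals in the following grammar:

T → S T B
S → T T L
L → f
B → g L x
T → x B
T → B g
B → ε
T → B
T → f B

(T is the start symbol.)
A non-terminal is nullable if it can derive ε (the empty string): either it has an ε-production, or it has a production whose right-hand side consists entirely of nullable non-terminals.

ε-productions: B → ε
So B is immediately nullable.
T → B: every symbol on the right is nullable, so T is nullable too.
No further non-terminal can be added: every production for the remaining non-terminals contains a terminal or a non-nullable non-terminal.
Nullable = { 'B', 'T' }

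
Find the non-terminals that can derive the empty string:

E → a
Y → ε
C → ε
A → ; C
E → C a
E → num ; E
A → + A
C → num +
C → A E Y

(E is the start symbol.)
A non-terminal is nullable if it can derive ε (the empty string): either it has an ε-production, or it has a production whose right-hand side consists entirely of nullable non-terminals.

ε-productions: Y → ε, C → ε
So Y, C are immediately nullable.
No further non-terminal can be added: every production for the remaining non-terminals contains a terminal or a non-nullable non-terminal.
Nullable = { 'C', 'Y' }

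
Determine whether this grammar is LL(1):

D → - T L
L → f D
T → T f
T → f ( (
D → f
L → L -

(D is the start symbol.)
No. Predict set conflict for L: { 'f' }

Relevant sets:
  FIRST(L) = { 'f' }
  FIRST(T) = { 'f' }

For D:
  PREDICT(D → '-' T L) = { '-' }
  PREDICT(D → f) = { 'f' }
For L:
  PREDICT(L → f D) = { 'f' }
  PREDICT(L → L '-') = { 'f' }
For T:
  PREDICT(T → T f) = { 'f' }
  PREDICT(T → f '(' '(') = { 'f' }

Conflict found: Predict set conflict for L: { 'f' }
The grammar is NOT LL(1).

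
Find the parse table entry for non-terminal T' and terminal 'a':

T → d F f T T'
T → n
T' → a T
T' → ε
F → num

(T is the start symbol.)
T' → a T, T' → ε

To find M[T', 'a'], we find productions for T' where 'a' is in the predict set (PREDICT(N → α) = (FIRST(α) \ {ε}) ∪ (FOLLOW(N) if α ⇒* ε)).

Relevant sets:
  FOLLOW(T') = { $, 'a' }

T' → a T: PREDICT = { 'a' }
  'a' is in predict set, so this production goes in M[T', 'a']
T' → ε: PREDICT = { $, 'a' }
  'a' is in predict set, so this production goes in M[T', 'a']

M[T', 'a'] = T' → a T, T' → ε  (a multiply-defined cell — the grammar is not LL(1))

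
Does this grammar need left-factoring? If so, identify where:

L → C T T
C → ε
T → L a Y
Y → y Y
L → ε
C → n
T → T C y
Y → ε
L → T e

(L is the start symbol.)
Left-factoring is needed when two productions for the same non-terminal
share a common prefix on the right-hand side.

Productions for L:
  L → C T T
  L → ε
  L → T e
Productions for C:
  C → ε
  C → n
Productions for T:
  T → L a Y
  T → T C y
Productions for Y:
  Y → y Y
  Y → ε

No common prefixes found.

Answer: No, left-factoring is not needed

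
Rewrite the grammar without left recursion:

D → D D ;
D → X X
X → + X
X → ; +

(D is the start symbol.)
D → X X D'
D' → D ; D'
D' → ε
X → + X
X → ; +

D is directly left-recursive. The standard transformation for
  A → A α₁ | ... | A α_m | β₁ | ... | β_n
is
  A  → β₁ A' | ... | β_n A'
  A' → α₁ A' | ... | α_m A' | ε

D → X X becomes D → X X D'
D → D D ; becomes D' → D ; D'
Add D' → ε

Productions for other non-terminals are unchanged:
  X → + X
  X → ; +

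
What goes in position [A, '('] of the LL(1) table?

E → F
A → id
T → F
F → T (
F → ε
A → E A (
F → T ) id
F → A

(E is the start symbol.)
A → E A (

To find M[A, '('], we find productions for A where '(' is in the predict set (PREDICT(N → α) = (FIRST(α) \ {ε}) ∪ (FOLLOW(N) if α ⇒* ε)).

Relevant sets:
  FIRST(E) = { '(', ')', 'id', ε }
  FIRST(A) = { '(', ')', 'id' }

A → id: PREDICT = { 'id' }
A → E A (: PREDICT = { '(', ')', 'id' }
  '(' is in predict set, so this production goes in M[A, '(']

M[A, '('] = A → E A (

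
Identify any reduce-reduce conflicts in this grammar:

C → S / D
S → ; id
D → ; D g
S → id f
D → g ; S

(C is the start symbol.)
Augment with C' → C and build the canonical LR(0) collection (I0 = CLOSURE({[C' → . C]}), then GOTO on every symbol after a dot until no new states appear). It has 15 states:
  I0: { [C → . S / D], [C' → . C], [S → . ; id], [S → . id f] }  — shift
  I1: { [S → ; . id] }  — shift
  I2: { [C' → C .] }  — accept
  I3: { [C → S . / D] }  — shift
  I4: { [S → id . f] }  — shift
  I5: { [S → id f .] }  — reduce
  I6: { [C → S / . D], [D → . ; D g], [D → . g ; S] }  — shift
  I7: { [D → . ; D g], [D → . g ; S], [D → ; . D g] }  — shift
  I8: { [C → S / D .] }  — reduce
  I9: { [D → g . ; S] }  — shift
  I10: { [D → g ; . S], [S → . ; id], [S → . id f] }  — shift
  I11: { [D → g ; S .] }  — reduce
  I12: { [D → ; D . g] }  — shift
  I13: { [D → ; D g .] }  — reduce
  I14: { [S → ; id .] }  — reduce

No state contains more than one complete item.

Answer: No reduce-reduce conflicts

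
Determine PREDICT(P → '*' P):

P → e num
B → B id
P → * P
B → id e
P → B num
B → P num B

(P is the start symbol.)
PREDICT(P → '*' P) = (FIRST(RHS) \ {ε}) ∪ (FOLLOW(P) if ε ∈ FIRST(RHS), i.e. RHS ⇒* ε)
FIRST('*' P) = { '*' }
ε ∉ FIRST('*' P), so FOLLOW(P) is not added.
PREDICT(P → '*' P) = { '*' }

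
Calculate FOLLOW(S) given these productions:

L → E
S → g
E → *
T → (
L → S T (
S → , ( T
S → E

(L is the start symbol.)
To compute FOLLOW(S), find every occurrence of S on a right-hand side N → α S β: add FIRST(β) \ {ε}, and if β is empty or nullable also add FOLLOW(N). Iterate to a fixed point.

In L → S T (: S is followed by T '(', add FIRST(T '(') \ {ε} = { '(' }

Taking the union: FOLLOW(S) = { '(' }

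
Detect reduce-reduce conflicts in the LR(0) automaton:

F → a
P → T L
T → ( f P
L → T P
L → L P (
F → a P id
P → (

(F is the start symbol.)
No reduce-reduce conflicts

Augment with F' → F and build the canonical LR(0) collection (I0 = CLOSURE({[F' → . F]}), then GOTO on every symbol after a dot until no new states appear). It has 15 states:
  I0: { [F → . a P id], [F → . a], [F' → . F] }  — shift
  I1: { [F' → F .] }  — accept
  I2: { [F → a . P id], [F → a .], [P → . (], [P → . T L], [T → . ( f P] }  — shift, reduce
  I3: { [P → ( .], [T → ( . f P] }  — shift, reduce
  I4: { [F → a P . id] }  — shift
  I5: { [L → . L P (], [L → . T P], [P → T . L], [T → . ( f P] }  — shift
  I6: { [T → ( . f P] }  — shift
  I7: { [L → L . P (], [P → . (], [P → . T L], [P → T L .], [T → . ( f P] }  — shift, reduce
  I8: { [L → T . P], [P → . (], [P → . T L], [T → . ( f P] }  — shift
  I9: { [L → T P .] }  — reduce
  I10: { [L → L P . (] }  — shift
  I11: { [L → L P ( .] }  — reduce
  I12: { [P → . (], [P → . T L], [T → ( f . P], [T → . ( f P] }  — shift
  I13: { [T → ( f P .] }  — reduce
  I14: { [F → a P id .] }  — reduce

No state contains more than one complete item.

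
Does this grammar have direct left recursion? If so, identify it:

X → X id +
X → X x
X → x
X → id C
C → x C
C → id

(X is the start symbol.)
X → X id +: LEFT RECURSIVE (starts with X)
X → X x: LEFT RECURSIVE (starts with X)
X → x: starts with x
X → id C: starts with id
C → x C: starts with x
C → id: starts with id

The grammar has direct left recursion on: X.

Answer: Yes, X is left-recursive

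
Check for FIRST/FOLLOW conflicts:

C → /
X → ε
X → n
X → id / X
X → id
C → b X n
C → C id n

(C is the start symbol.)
Yes. X → n with FOLLOW(X) on { 'n' }

A FIRST/FOLLOW conflict occurs when a non-terminal N has a nullable alternative N → β (β ⇒* ε) and another alternative N → α with FIRST(α) ∩ FOLLOW(N) ≠ ∅: on such a lookahead the parser cannot decide between expanding α and letting N vanish via β.

Nullable non-terminals: X.

X: nullable alternative(s) X → ε; FOLLOW(X) = { 'n' }
  X → ε: FIRST \ {ε} = { } — this is the only nullable alternative, skip
  X → n: FIRST \ {ε} = { 'n' } — overlaps FOLLOW(X) on { 'n' }: CONFLICT
  X → id / X: FIRST \ {ε} = { 'id' } — disjoint from FOLLOW(X)
  X → id: FIRST \ {ε} = { 'id' } — disjoint from FOLLOW(X)

C has no nullable alternative, so no FIRST/FOLLOW check is needed there.

So the grammar has 1 FIRST/FOLLOW conflict (marked CONFLICT above).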